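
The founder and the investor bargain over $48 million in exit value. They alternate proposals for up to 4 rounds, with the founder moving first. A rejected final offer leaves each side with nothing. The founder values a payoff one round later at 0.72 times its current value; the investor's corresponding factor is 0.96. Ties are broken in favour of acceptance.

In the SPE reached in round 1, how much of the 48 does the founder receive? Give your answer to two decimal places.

Round 4 (the investor proposes): the founder will accept anything ≥ 0, so the investor offers 0 and keeps 48.
Round 3 (the founder proposes): the investor can get 48 next round, worth 0.96 × 48 = 46.08 now, so the founder offers 46.08, keeping 1.92.
Round 2 (the investor proposes): the founder can get 1.92 next round, worth 0.72 × 1.92 = 1.3824 now; the investor offers that and keeps 46.6176.
Round 1 (the founder proposes): the investor can get 46.6176 next round, worth 0.96 × 46.6176 = 44.752896 now; the founder offers that and keeps 3.247104.

3.25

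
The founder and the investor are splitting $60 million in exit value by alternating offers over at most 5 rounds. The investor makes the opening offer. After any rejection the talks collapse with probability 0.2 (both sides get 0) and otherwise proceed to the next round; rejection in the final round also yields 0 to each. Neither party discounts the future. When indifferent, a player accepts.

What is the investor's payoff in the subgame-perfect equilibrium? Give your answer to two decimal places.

By backward induction:
Round 5 (the investor proposes): rejection yields 0 for the founder; the investor offers 0 and keeps 60.
Round 4 (the founder proposes): rejecting gives the investor an expected 0.8 × 60 = 48, so the founder offers 48, keeping 12.
Round 3 (the investor proposes): rejecting gives the founder an expected 0.8 × 12 = 9.6; the investor offers that and keeps 50.4.
Round 2 (the founder proposes): rejecting gives the investor an expected 0.8 × 50.4 = 40.32, so the founder offers 40.32, keeping 19.68.
Round 1 (the investor proposes): rejecting gives the founder an expected 0.8 × 19.68 = 15.744, so the investor offers 15.744, keeping 44.256.

44.26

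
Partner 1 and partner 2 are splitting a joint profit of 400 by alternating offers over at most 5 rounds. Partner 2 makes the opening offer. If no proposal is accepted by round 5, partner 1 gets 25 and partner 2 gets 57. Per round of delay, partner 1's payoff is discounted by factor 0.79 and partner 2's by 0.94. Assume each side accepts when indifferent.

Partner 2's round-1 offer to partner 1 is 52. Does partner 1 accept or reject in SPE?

Accept

Round 5 (partner 2 proposes): partner 1 gets 25 if talks fail, so partner 2 offers 25 and keeps 375.
Round 4 (partner 1 proposes): partner 2 can get 375 next round, worth 0.94 × 375 = 352.5 now; partner 1 offers that and keeps 47.5.
Round 3 (partner 2 proposes): partner 1 can get 47.5 next round, worth 0.79 × 47.5 = 37.525 now; partner 2 offers that and keeps 362.475.
Round 2 (partner 1 proposes): partner 2 can get 362.475 next round, worth 0.94 × 362.475 = 340.7265 now. Partner 1 offers 340.7265 and keeps 400 − 340.7265 = 59.2735.
So by rejecting in round 1, partner 1 gets 59.2735 next round, worth 0.79 × 59.2735 = 46.826065 now.
Offer 52 ≥ 46.826065, so partner 1 accepts.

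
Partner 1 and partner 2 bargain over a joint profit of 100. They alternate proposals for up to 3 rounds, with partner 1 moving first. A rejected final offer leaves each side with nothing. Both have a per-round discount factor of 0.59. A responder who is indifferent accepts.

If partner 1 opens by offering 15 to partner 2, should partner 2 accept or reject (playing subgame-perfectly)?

Work out partner 2's continuation value if the offer is rejected.
Round 3 (partner 1 proposes): partner 2 will accept anything ≥ 0, so partner 1 offers 0 and keeps 100.
Round 2 (partner 2 proposes): partner 1 can get 100 next round, worth 0.59 × 100 = 59 now, so partner 2 offers 59, keeping 41.
So by rejecting in round 1, partner 2 gets 41 next round, worth 0.59 × 41 = 24.19 now.
Offer 15 < 24.19, so partner 2 rejects.

Reject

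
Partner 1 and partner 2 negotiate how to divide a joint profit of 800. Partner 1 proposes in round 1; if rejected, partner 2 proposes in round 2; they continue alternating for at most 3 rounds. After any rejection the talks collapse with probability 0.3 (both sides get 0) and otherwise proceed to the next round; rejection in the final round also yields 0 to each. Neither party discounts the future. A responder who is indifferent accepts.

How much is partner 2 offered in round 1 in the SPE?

Round 3 (partner 1 proposes): rejection yields 0 for partner 2; partner 1 offers 0 and keeps 800.
Round 2 (partner 2 proposes): rejecting gives partner 1 an expected 0.7 × 800 = 560, so partner 2 offers 560, keeping 240.
Round 1 (partner 1 proposes): rejecting gives partner 2 an expected 0.7 × 240 = 168. Partner 1 offers 168 and keeps 800 − 168 = 632.

168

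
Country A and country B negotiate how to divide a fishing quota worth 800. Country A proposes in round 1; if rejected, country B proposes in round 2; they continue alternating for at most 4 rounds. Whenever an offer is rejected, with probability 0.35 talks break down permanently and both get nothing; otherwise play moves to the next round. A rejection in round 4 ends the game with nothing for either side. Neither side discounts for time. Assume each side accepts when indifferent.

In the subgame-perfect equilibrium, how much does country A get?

Round 4 (country B proposes): rejection yields 0 for country A; country B offers 0 and keeps 800.
Round 3 (country A proposes): rejecting gives country B an expected 0.65 × 800 = 520, so country A offers 520, keeping 280.
Round 2 (country B proposes): rejecting gives country A an expected 0.65 × 280 = 182. Country B offers 182 and keeps 800 − 182 = 618.
Round 1 (country A proposes): rejecting gives country B an expected 0.65 × 618 = 401.7; country A offers that and keeps 398.3.

398.3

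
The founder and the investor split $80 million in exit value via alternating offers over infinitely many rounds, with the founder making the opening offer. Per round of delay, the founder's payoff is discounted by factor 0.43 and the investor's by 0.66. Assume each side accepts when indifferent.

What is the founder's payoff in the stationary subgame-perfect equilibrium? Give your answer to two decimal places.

Let x be the founder's share when the founder proposes and y be the investor's share when the investor proposes.
The investor accepts iff offered ≥ 0.66·y, so x = 80 − 0.66y. Symmetrically y = 80 − 0.43x.
Substituting: x = 80 − 0.66(80 − 0.43x), giving x(1 − 0.43·0.66) = 80(1 − 0.66).
So x = 80 × 0.34 / 0.7162 ≈ 37.9782, and the investor receives 80 − x ≈ 42.0218.

37.98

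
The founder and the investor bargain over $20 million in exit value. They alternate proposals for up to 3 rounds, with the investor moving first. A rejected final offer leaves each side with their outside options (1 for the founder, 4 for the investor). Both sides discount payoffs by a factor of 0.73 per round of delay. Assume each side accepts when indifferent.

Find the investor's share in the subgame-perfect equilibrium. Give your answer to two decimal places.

15.53

Solve by backward induction from round 3.
Round 3 (the investor proposes): the founder gets 1 if talks fail, so the investor offers 1 and keeps 19.
Round 2 (the founder proposes): the investor can get 19 next round, worth 0.73 × 19 = 13.87 now. The founder offers 13.87 and keeps 20 − 13.87 = 6.13.
Round 1 (the investor proposes): the founder can get 6.13 next round, worth 0.73 × 6.13 = 4.4749 now. The investor offers 4.4749 and keeps 20 − 4.4749 = 15.5251.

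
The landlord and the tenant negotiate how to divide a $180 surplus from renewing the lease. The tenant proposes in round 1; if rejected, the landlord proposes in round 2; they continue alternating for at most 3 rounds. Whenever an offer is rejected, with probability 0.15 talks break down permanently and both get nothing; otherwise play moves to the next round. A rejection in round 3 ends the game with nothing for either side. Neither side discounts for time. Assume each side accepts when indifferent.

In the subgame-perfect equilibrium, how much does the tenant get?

157.05

Round 3 (the tenant proposes): the landlord will accept anything ≥ 0, so the tenant offers 0 and keeps 180.
Round 2 (the landlord proposes): rejecting gives the tenant an expected 0.85 × 180 = 153. The landlord offers 153 and keeps 180 − 153 = 27.
Round 1 (the tenant proposes): rejecting gives the landlord an expected 0.85 × 27 = 22.95; the tenant offers that and keeps 157.05.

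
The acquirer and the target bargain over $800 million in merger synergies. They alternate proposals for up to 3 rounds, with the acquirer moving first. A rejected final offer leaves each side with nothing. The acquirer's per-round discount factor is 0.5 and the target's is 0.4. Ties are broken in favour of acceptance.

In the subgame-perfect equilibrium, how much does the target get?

160

Round 3 (the acquirer proposes): rejection yields 0 for the target; the acquirer offers 0 and keeps 800.
Round 2 (the target proposes): the acquirer can get 800 next round, worth 0.5 × 800 = 400 now, so the target offers 400, keeping 400.
Round 1 (the acquirer proposes): the target can get 400 next round, worth 0.4 × 400 = 160 now; the acquirer offers that and keeps 640.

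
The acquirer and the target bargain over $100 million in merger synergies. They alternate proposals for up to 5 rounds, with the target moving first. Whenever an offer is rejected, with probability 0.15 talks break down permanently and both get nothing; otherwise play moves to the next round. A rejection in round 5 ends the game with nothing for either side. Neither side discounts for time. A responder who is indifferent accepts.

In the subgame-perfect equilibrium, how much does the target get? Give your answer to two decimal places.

78.04

Round 5 (the target proposes): rejection yields 0 for the acquirer; the target offers 0 and keeps 100.
Round 4 (the acquirer proposes): rejecting gives the target an expected 0.85 × 100 = 85; the acquirer offers that and keeps 15.
Round 3 (the target proposes): rejecting gives the acquirer an expected 0.85 × 15 = 12.75, so the target offers 12.75, keeping 87.25.
Round 2 (the acquirer proposes): rejecting gives the target an expected 0.85 × 87.25 = 74.1625; the acquirer offers that and keeps 25.8375.
Round 1 (the target proposes): rejecting gives the acquirer an expected 0.85 × 25.8375 = 21.961875. The target offers 21.961875 and keeps 100 − 21.961875 = 78.038125.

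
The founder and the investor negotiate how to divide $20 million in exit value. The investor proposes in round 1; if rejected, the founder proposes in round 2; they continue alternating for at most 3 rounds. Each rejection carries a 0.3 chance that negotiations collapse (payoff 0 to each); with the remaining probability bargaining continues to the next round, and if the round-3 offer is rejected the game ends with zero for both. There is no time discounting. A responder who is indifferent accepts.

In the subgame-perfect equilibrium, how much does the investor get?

15.8

By backward induction:
Round 3 (the investor proposes): the founder will accept anything ≥ 0, so the investor offers 0 and keeps 20.
Round 2 (the founder proposes): rejecting gives the investor an expected 0.7 × 20 = 14, so the founder offers 14, keeping 6.
Round 1 (the investor proposes): rejecting gives the founder an expected 0.7 × 6 = 4.2; the investor offers that and keeps 15.8.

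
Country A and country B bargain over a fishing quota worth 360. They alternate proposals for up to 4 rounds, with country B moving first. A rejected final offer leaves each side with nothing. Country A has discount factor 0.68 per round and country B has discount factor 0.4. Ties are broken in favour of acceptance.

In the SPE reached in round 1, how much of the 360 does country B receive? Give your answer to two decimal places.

Solve by backward induction from round 4.
Round 4 (country A proposes): rejection yields 0 for country B; country A offers 0 and keeps 360.
Round 3 (country B proposes): country A can get 360 next round, worth 0.68 × 360 = 244.8 now; country B offers that and keeps 115.2.
Round 2 (country A proposes): country B can get 115.2 next round, worth 0.4 × 115.2 = 46.08 now, so country A offers 46.08, keeping 313.92.
Round 1 (country B proposes): country A can get 313.92 next round, worth 0.68 × 313.92 = 213.4656 now, so country B offers 213.4656, keeping 146.5344.

146.53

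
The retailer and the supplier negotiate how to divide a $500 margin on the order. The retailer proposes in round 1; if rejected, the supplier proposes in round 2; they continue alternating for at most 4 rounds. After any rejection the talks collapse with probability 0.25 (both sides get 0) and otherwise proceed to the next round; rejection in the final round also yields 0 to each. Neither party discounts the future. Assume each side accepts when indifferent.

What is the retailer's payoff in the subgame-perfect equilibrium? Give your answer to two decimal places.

Round 4 (the supplier proposes): the retailer will accept anything ≥ 0, so the supplier offers 0 and keeps 500.
Round 3 (the retailer proposes): rejecting gives the supplier an expected 0.75 × 500 = 375, so the retailer offers 375, keeping 125.
Round 2 (the supplier proposes): rejecting gives the retailer an expected 0.75 × 125 = 93.75. The supplier offers 93.75 and keeps 500 − 93.75 = 406.25.
Round 1 (the retailer proposes): rejecting gives the supplier an expected 0.75 × 406.25 = 304.6875; the retailer offers that and keeps 195.3125.

195.31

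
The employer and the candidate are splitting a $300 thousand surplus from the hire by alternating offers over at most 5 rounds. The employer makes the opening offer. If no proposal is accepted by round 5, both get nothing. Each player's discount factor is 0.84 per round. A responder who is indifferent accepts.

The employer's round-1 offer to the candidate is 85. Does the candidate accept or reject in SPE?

Accept

Round 5 (the employer proposes): the candidate will accept anything ≥ 0, so the employer offers 0 and keeps 300.
Round 4 (the candidate proposes): the employer can get 300 next round, worth 0.84 × 300 = 252 now, so the candidate offers 252, keeping 48.
Round 3 (the employer proposes): the candidate can get 48 next round, worth 0.84 × 48 = 40.32 now, so the employer offers 40.32, keeping 259.68.
Round 2 (the candidate proposes): the employer can get 259.68 next round, worth 0.84 × 259.68 = 218.1312 now; the candidate offers that and keeps 81.8688.
So by rejecting in round 1, the candidate gets 81.8688 next round, worth 0.84 × 81.8688 = 68.769792 now.
Offer 85 ≥ 68.769792, so the candidate accepts.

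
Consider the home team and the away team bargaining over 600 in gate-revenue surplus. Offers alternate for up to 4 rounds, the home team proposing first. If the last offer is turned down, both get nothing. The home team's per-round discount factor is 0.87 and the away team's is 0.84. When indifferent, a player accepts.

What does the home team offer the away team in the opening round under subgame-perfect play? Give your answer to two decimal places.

433.84

Round 4 (the away team proposes): the home team will accept anything ≥ 0, so the away team offers 0 and keeps 600.
Round 3 (the home team proposes): the away team can get 600 next round, worth 0.84 × 600 = 504 now. The home team offers 504 and keeps 600 − 504 = 96.
Round 2 (the away team proposes): the home team can get 96 next round, worth 0.87 × 96 = 83.52 now, so the away team offers 83.52, keeping 516.48.
Round 1 (the home team proposes): the away team can get 516.48 next round, worth 0.84 × 516.48 = 433.8432 now, so the home team offers 433.8432, keeping 166.1568.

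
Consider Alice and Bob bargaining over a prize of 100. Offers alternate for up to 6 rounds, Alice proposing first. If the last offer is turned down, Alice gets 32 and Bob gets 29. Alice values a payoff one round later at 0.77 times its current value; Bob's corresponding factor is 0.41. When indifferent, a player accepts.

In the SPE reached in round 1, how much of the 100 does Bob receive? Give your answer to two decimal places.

15.19

By backward induction:
Round 6 (Bob proposes): Alice gets 32 if talks fail, so Bob offers 32 and keeps 68.
Round 5 (Alice proposes): Bob can get 68 next round, worth 0.41 × 68 = 27.88 now, so Alice offers 27.88, keeping 72.12.
Round 4 (Bob proposes): Alice can get 72.12 next round, worth 0.77 × 72.12 = 55.5324 now. Bob offers 55.5324 and keeps 100 − 55.5324 = 44.4676.
Round 3 (Alice proposes): Bob can get 44.4676 next round, worth 0.41 × 44.4676 = 18.231716 now; Alice offers that and keeps 81.768284.
Round 2 (Bob proposes): Alice can get 81.768284 next round, worth 0.77 × 81.768284 = 62.96157868 now, so Bob offers 62.96157868, keeping 37.03842132.
Round 1 (Alice proposes): Bob can get 37.03842132 next round, worth 0.41 × 37.03842132 = 15.1857527412 now. Alice offers 15.1857527412 and keeps 100 − 15.1857527412 = 84.8142472588.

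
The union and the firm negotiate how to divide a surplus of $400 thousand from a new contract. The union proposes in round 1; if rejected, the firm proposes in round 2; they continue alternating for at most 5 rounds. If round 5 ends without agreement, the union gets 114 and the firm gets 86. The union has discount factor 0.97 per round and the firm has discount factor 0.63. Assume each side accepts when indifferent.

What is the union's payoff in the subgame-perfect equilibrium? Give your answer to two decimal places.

355.70

By backward induction:
Round 5 (the union proposes): the firm gets 86 if talks fail, so the union offers 86 and keeps 314.
Round 4 (the firm proposes): the union can get 314 next round, worth 0.97 × 314 = 304.58 now; the firm offers that and keeps 95.42.
Round 3 (the union proposes): the firm can get 95.42 next round, worth 0.63 × 95.42 = 60.1146 now. The union offers 60.1146 and keeps 400 − 60.1146 = 339.8854.
Round 2 (the firm proposes): the union can get 339.8854 next round, worth 0.97 × 339.8854 = 329.688838 now. The firm offers 329.688838 and keeps 400 − 329.688838 = 70.311162.
Round 1 (the union proposes): the firm can get 70.311162 next round, worth 0.63 × 70.311162 = 44.29603206 now; the union offers that and keeps 355.70396794.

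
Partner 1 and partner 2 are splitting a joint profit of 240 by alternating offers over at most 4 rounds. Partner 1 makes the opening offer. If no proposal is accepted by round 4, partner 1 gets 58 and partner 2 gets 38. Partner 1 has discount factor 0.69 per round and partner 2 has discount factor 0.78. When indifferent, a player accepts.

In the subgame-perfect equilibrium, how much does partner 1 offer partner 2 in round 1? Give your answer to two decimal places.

Round 4 (partner 2 proposes): partner 1 gets 58 if talks fail, so partner 2 offers 58 and keeps 182.
Round 3 (partner 1 proposes): partner 2 can get 182 next round, worth 0.78 × 182 = 141.96 now. Partner 1 offers 141.96 and keeps 240 − 141.96 = 98.04.
Round 2 (partner 2 proposes): partner 1 can get 98.04 next round, worth 0.69 × 98.04 = 67.6476 now; partner 2 offers that and keeps 172.3524.
Round 1 (partner 1 proposes): partner 2 can get 172.3524 next round, worth 0.78 × 172.3524 = 134.434872 now. Partner 1 offers 134.434872 and keeps 240 − 134.434872 = 105.565128.

134.43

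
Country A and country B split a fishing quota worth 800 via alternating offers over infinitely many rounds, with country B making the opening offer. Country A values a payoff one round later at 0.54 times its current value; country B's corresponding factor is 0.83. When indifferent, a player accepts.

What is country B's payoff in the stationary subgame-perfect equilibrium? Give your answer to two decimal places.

666.91

When country B proposes, country A accepts any offer worth at least 0.54 times what country A would get by proposing next round; and vice versa.
This gives x = 800 − 0.54y and y = 800 − 0.83x, where x and y are each side's share when it proposes.
Hence (1 − 0.54·0.83)x = 800(1 − 0.54), i.e. 0.5518·x = 368.
x ≈ 666.9083; country A's share is 800 − x ≈ 133.0917.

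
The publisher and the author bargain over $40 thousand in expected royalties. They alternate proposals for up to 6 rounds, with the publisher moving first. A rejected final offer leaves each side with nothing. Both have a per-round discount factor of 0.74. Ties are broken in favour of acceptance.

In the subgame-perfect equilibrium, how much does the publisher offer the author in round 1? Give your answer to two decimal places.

Work backward from the last round.
Round 6 (the author proposes): rejection yields 0 for the publisher; the author offers 0 and keeps 40.
Round 5 (the publisher proposes): the author can get 40 next round, worth 0.74 × 40 = 29.6 now. The publisher offers 29.6 and keeps 40 − 29.6 = 10.4.
Round 4 (the author proposes): the publisher can get 10.4 next round, worth 0.74 × 10.4 = 7.696 now, so the author offers 7.696, keeping 32.304.
Round 3 (the publisher proposes): the author can get 32.304 next round, worth 0.74 × 32.304 = 23.90496 now, so the publisher offers 23.90496, keeping 16.09504.
Round 2 (the author proposes): the publisher can get 16.09504 next round, worth 0.74 × 16.09504 = 11.9103296 now, so the author offers 11.9103296, keeping 28.0896704.
Round 1 (the publisher proposes): the author can get 28.0896704 next round, worth 0.74 × 28.0896704 = 20.786356096 now; the publisher offers that and keeps 19.213643904.

20.79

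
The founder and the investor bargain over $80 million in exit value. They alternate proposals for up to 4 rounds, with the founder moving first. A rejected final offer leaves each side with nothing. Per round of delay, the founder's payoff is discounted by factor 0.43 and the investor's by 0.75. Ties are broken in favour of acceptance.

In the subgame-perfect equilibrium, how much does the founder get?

26.45

Round 4 (the investor proposes): rejection yields 0 for the founder; the investor offers 0 and keeps 80.
Round 3 (the founder proposes): the investor can get 80 next round, worth 0.75 × 80 = 60 now; the founder offers that and keeps 20.
Round 2 (the investor proposes): the founder can get 20 next round, worth 0.43 × 20 = 8.6 now. The investor offers 8.6 and keeps 80 − 8.6 = 71.4.
Round 1 (the founder proposes): the investor can get 71.4 next round, worth 0.75 × 71.4 = 53.55 now. The founder offers 53.55 and keeps 80 − 53.55 = 26.45.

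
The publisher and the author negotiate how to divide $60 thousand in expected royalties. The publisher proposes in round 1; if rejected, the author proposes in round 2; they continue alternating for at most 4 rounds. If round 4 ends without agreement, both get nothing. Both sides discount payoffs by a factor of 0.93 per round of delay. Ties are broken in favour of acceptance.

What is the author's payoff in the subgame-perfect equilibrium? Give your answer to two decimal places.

Round 4 (the author proposes): rejection yields 0 for the publisher; the author offers 0 and keeps 60.
Round 3 (the publisher proposes): the author can get 60 next round, worth 0.93 × 60 = 55.8 now, so the publisher offers 55.8, keeping 4.2.
Round 2 (the author proposes): the publisher can get 4.2 next round, worth 0.93 × 4.2 = 3.906 now; the author offers that and keeps 56.094.
Round 1 (the publisher proposes): the author can get 56.094 next round, worth 0.93 × 56.094 = 52.16742 now, so the publisher offers 52.16742, keeping 7.83258.

52.17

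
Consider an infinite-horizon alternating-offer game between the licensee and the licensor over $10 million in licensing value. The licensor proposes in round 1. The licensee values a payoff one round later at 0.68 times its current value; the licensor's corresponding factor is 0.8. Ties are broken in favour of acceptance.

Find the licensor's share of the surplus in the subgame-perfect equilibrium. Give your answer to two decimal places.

When the licensor proposes, the licensee accepts any offer worth at least 0.68 times what the licensee would get by proposing next round; and vice versa.
This gives x = 10 − 0.68y and y = 10 − 0.8x, where x and y are each side's share when it proposes.
Hence (1 − 0.68·0.8)x = 10(1 − 0.68), i.e. 0.456·x = 3.2.
x ≈ 7.0175; the licensee's share is 10 − x ≈ 2.9825.

7.02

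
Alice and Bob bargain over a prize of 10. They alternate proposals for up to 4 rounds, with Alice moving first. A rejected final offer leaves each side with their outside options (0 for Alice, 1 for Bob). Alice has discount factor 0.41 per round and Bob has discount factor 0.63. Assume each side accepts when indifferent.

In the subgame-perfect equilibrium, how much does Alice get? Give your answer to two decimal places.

4.66

Round 4 (Bob proposes): Alice will accept anything ≥ 0, so Bob offers 0 and keeps 10.
Round 3 (Alice proposes): Bob can get 10 next round, worth 0.63 × 10 = 6.3 now. Alice offers 6.3 and keeps 10 − 6.3 = 3.7.
Round 2 (Bob proposes): Alice can get 3.7 next round, worth 0.41 × 3.7 = 1.517 now, so Bob offers 1.517, keeping 8.483.
Round 1 (Alice proposes): Bob can get 8.483 next round, worth 0.63 × 8.483 = 5.34429 now. Alice offers 5.34429 and keeps 10 − 5.34429 = 4.65571.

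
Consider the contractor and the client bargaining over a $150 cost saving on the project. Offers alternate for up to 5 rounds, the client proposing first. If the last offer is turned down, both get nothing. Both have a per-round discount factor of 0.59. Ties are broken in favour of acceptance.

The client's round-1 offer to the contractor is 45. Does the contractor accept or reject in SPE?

Reject

Work out the contractor's continuation value if the offer is rejected.
Round 5 (the client proposes): the contractor will accept anything ≥ 0, so the client offers 0 and keeps 150.
Round 4 (the contractor proposes): the client can get 150 next round, worth 0.59 × 150 = 88.5 now, so the contractor offers 88.5, keeping 61.5.
Round 3 (the client proposes): the contractor can get 61.5 next round, worth 0.59 × 61.5 = 36.285 now; the client offers that and keeps 113.715.
Round 2 (the contractor proposes): the client can get 113.715 next round, worth 0.59 × 113.715 = 67.09185 now; the contractor offers that and keeps 82.90815.
So by rejecting in round 1, the contractor gets 82.90815 next round, worth 0.59 × 82.90815 = 48.9158085 now.
Offer 45 < 48.9158085, so the contractor rejects.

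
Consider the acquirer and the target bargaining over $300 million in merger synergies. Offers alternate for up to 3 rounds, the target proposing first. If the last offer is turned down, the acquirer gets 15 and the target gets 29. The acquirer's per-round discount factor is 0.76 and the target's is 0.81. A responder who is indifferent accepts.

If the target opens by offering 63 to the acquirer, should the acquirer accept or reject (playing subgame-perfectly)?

Accept

Work out the acquirer's continuation value if the offer is rejected.
Round 3 (the target proposes): the acquirer gets 15 if talks fail, so the target offers 15 and keeps 285.
Round 2 (the acquirer proposes): the target can get 285 next round, worth 0.81 × 285 = 230.85 now, so the acquirer offers 230.85, keeping 69.15.
So by rejecting in round 1, the acquirer gets 69.15 next round, worth 0.76 × 69.15 = 52.554 now.
Offer 63 ≥ 52.554, so the acquirer accepts.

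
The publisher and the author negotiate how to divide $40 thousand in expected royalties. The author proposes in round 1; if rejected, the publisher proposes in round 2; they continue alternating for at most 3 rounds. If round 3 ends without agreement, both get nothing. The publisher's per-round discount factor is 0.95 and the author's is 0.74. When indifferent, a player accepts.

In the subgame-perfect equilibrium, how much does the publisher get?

Round 3 (the author proposes): rejection yields 0 for the publisher; the author offers 0 and keeps 40.
Round 2 (the publisher proposes): the author can get 40 next round, worth 0.74 × 40 = 29.6 now. The publisher offers 29.6 and keeps 40 − 29.6 = 10.4.
Round 1 (the author proposes): the publisher can get 10.4 next round, worth 0.95 × 10.4 = 9.88 now; the author offers that and keeps 30.12.

9.88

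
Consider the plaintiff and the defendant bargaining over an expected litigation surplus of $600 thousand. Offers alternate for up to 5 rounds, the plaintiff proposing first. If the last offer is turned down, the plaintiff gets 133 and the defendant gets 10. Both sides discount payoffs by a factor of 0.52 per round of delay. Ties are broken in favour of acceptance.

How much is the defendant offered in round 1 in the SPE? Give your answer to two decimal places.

190.99

Round 5 (the plaintiff proposes): the defendant gets 10 if talks fail, so the plaintiff offers 10 and keeps 590.
Round 4 (the defendant proposes): the plaintiff can get 590 next round, worth 0.52 × 590 = 306.8 now, so the defendant offers 306.8, keeping 293.2.
Round 3 (the plaintiff proposes): the defendant can get 293.2 next round, worth 0.52 × 293.2 = 152.464 now; the plaintiff offers that and keeps 447.536.
Round 2 (the defendant proposes): the plaintiff can get 447.536 next round, worth 0.52 × 447.536 = 232.71872 now, so the defendant offers 232.71872, keeping 367.28128.
Round 1 (the plaintiff proposes): the defendant can get 367.28128 next round, worth 0.52 × 367.28128 = 190.9862656 now; the plaintiff offers that and keeps 409.0137344.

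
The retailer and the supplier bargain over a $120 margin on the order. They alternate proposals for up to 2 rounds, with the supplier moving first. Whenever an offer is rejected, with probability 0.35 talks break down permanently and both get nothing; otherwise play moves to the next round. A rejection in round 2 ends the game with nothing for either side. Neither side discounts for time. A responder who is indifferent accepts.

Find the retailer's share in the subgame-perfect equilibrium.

78

Round 2 (the retailer proposes): rejection yields 0 for the supplier; the retailer offers 0 and keeps 120.
Round 1 (the supplier proposes): rejecting gives the retailer an expected 0.65 × 120 = 78, so the supplier offers 78, keeping 42.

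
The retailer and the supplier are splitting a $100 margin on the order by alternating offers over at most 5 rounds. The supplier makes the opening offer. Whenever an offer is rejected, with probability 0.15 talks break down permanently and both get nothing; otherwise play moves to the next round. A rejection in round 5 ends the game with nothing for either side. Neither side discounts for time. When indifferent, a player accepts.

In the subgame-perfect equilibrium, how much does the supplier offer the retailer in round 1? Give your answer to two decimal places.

21.96

By backward induction:
Round 5 (the supplier proposes): rejection yields 0 for the retailer; the supplier offers 0 and keeps 100.
Round 4 (the retailer proposes): rejecting gives the supplier an expected 0.85 × 100 = 85; the retailer offers that and keeps 15.
Round 3 (the supplier proposes): rejecting gives the retailer an expected 0.85 × 15 = 12.75; the supplier offers that and keeps 87.25.
Round 2 (the retailer proposes): rejecting gives the supplier an expected 0.85 × 87.25 = 74.1625; the retailer offers that and keeps 25.8375.
Round 1 (the supplier proposes): rejecting gives the retailer an expected 0.85 × 25.8375 = 21.961875; the supplier offers that and keeps 78.038125.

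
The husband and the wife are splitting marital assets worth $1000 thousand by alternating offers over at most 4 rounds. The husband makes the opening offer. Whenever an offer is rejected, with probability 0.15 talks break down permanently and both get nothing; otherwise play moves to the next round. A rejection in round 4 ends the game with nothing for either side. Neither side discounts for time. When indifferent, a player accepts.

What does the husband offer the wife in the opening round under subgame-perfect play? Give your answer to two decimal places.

By backward induction:
Round 4 (the wife proposes): the husband will accept anything ≥ 0, so the wife offers 0 and keeps 1000.
Round 3 (the husband proposes): rejecting gives the wife an expected 0.85 × 1000 = 850. The husband offers 850 and keeps 1000 − 850 = 150.
Round 2 (the wife proposes): rejecting gives the husband an expected 0.85 × 150 = 127.5; the wife offers that and keeps 872.5.
Round 1 (the husband proposes): rejecting gives the wife an expected 0.85 × 872.5 = 741.625, so the husband offers 741.625, keeping 258.375.

741.63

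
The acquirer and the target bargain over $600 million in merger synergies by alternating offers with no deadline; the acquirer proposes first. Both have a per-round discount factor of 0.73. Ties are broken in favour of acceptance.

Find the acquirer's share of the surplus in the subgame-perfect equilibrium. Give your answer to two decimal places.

346.82

Let x be the acquirer's share when the acquirer proposes and y be the target's share when the target proposes.
The target accepts iff offered ≥ 0.73·y, so x = 600 − 0.73y. Symmetrically y = 600 − 0.73x.
Substituting: x = 600 − 0.73(600 − 0.73x), giving x(1 − 0.73·0.73) = 600(1 − 0.73).
So x = 600 × 0.27 / 0.4671 ≈ 346.8208, and the target receives 600 − x ≈ 253.1792.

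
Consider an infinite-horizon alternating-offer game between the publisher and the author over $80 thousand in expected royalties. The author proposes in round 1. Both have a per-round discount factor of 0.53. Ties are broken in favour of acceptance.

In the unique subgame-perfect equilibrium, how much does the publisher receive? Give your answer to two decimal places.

When the author proposes, the publisher accepts any offer worth at least 0.53 times what the publisher would get by proposing next round; and vice versa.
This gives x = 80 − 0.53y and y = 80 − 0.53x, where x and y are each side's share when it proposes.
Hence (1 − 0.53·0.53)x = 80(1 − 0.53), i.e. 0.7191·x = 37.6.
x ≈ 52.2876; the publisher's share is 80 − x ≈ 27.7124.

27.71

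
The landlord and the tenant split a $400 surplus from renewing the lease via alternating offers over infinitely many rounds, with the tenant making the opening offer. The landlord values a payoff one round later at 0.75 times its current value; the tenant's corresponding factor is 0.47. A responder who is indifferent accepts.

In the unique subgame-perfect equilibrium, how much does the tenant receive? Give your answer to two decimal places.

When the tenant proposes, the landlord accepts any offer worth at least 0.75 times what the landlord would get by proposing next round; and vice versa.
This gives x = 400 − 0.75y and y = 400 − 0.47x, where x and y are each side's share when it proposes.
Hence (1 − 0.75·0.47)x = 400(1 − 0.75), i.e. 0.6475·x = 100.
x ≈ 154.4402; the landlord's share is 400 − x ≈ 245.5598.

154.44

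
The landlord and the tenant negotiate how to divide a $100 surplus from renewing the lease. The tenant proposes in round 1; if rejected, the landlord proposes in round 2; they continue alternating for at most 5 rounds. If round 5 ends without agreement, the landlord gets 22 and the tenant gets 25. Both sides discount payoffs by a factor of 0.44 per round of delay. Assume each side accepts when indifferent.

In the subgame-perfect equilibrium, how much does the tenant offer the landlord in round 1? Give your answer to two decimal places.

30.23

Solve by backward induction from round 5.
Round 5 (the tenant proposes): the landlord gets 22 if talks fail, so the tenant offers 22 and keeps 78.
Round 4 (the landlord proposes): the tenant can get 78 next round, worth 0.44 × 78 = 34.32 now, so the landlord offers 34.32, keeping 65.68.
Round 3 (the tenant proposes): the landlord can get 65.68 next round, worth 0.44 × 65.68 = 28.8992 now, so the tenant offers 28.8992, keeping 71.1008.
Round 2 (the landlord proposes): the tenant can get 71.1008 next round, worth 0.44 × 71.1008 = 31.284352 now. The landlord offers 31.284352 and keeps 100 − 31.284352 = 68.715648.
Round 1 (the tenant proposes): the landlord can get 68.715648 next round, worth 0.44 × 68.715648 = 30.23488512 now. The tenant offers 30.23488512 and keeps 100 − 30.23488512 = 69.76511488.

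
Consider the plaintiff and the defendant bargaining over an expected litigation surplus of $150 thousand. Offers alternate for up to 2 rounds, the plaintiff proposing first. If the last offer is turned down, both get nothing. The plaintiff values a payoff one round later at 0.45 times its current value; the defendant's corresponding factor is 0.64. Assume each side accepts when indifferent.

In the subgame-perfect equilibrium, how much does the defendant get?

96

Round 2 (the defendant proposes): rejection yields 0 for the plaintiff; the defendant offers 0 and keeps 150.
Round 1 (the plaintiff proposes): the defendant can get 150 next round, worth 0.64 × 150 = 96 now; the plaintiff offers that and keeps 54.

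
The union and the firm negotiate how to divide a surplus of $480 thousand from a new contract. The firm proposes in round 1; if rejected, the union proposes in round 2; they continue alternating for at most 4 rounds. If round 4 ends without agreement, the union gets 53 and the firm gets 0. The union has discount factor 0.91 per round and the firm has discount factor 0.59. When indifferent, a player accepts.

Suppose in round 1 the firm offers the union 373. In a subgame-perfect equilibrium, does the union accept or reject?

Work out the union's continuation value if the offer is rejected.
Round 4 (the union proposes): rejection yields 0 for the firm; the union offers 0 and keeps 480.
Round 3 (the firm proposes): the union can get 480 next round, worth 0.91 × 480 = 436.8 now, so the firm offers 436.8, keeping 43.2.
Round 2 (the union proposes): the firm can get 43.2 next round, worth 0.59 × 43.2 = 25.488 now; the union offers that and keeps 454.512.
So by rejecting in round 1, the union gets 454.512 next round, worth 0.91 × 454.512 = 413.60592 now.
Offer 373 < 413.60592, so the union rejects.

Reject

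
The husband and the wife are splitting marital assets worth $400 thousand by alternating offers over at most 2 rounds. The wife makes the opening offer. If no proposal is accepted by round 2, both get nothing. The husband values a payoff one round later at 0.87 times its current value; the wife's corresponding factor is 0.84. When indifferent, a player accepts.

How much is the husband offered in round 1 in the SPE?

By backward induction:
Round 2 (the husband proposes): the wife will accept anything ≥ 0, so the husband offers 0 and keeps 400.
Round 1 (the wife proposes): the husband can get 400 next round, worth 0.87 × 400 = 348 now, so the wife offers 348, keeping 52.

348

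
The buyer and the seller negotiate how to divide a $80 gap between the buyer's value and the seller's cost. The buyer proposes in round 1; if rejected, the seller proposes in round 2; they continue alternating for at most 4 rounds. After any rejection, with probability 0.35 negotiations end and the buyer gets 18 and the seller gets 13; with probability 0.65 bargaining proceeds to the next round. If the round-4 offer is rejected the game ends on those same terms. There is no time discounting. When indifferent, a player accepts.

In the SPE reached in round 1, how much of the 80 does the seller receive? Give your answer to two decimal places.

37.60

Round 4 (the seller proposes): the buyer gets 18 if talks fail, so the seller offers 18 and keeps 62.
Round 3 (the buyer proposes): rejecting gives the seller an expected 0.65 × 62 + 0.35 × 13 = 44.85. The buyer offers 44.85 and keeps 80 − 44.85 = 35.15.
Round 2 (the seller proposes): rejecting gives the buyer an expected 0.65 × 35.15 + 0.35 × 18 = 29.1475; the seller offers that and keeps 50.8525.
Round 1 (the buyer proposes): rejecting gives the seller an expected 0.65 × 50.8525 + 0.35 × 13 = 37.604125, so the buyer offers 37.604125, keeping 42.395875.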